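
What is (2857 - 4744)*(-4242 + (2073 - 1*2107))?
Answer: 8068812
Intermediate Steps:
(2857 - 4744)*(-4242 + (2073 - 1*2107)) = -1887*(-4242 + (2073 - 2107)) = -1887*(-4242 - 34) = -1887*(-4276) = 8068812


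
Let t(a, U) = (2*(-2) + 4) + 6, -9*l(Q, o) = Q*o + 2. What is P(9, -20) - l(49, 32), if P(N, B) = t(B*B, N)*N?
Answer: 2056/9 ≈ 228.44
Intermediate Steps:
l(Q, o) = -2/9 - Q*o/9 (l(Q, o) = -(Q*o + 2)/9 = -(2 + Q*o)/9 = -2/9 - Q*o/9)
t(a, U) = 6 (t(a, U) = (-4 + 4) + 6 = 0 + 6 = 6)
P(N, B) = 6*N
P(9, -20) - l(49, 32) = 6*9 - (-2/9 - ⅑*49*32) = 54 - (-2/9 - 1568/9) = 54 - 1*(-1570/9) = 54 + 1570/9 = 2056/9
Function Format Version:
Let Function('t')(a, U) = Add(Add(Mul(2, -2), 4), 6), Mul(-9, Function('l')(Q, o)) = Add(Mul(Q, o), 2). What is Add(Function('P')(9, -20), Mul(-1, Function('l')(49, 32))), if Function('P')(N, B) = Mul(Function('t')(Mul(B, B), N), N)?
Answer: Rational(2056, 9) ≈ 228.44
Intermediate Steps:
Function('l')(Q, o) = Add(Rational(-2, 9), Mul(Rational(-1, 9), Q, o)) (Function('l')(Q, o) = Mul(Rational(-1, 9), Add(Mul(Q, o), 2)) = Mul(Rational(-1, 9), Add(2, Mul(Q, o))) = Add(Rational(-2, 9), Mul(Rational(-1, 9), Q, o)))
Function('t')(a, U) = 6 (Function('t')(a, U) = Add(Add(-4, 4), 6) = Add(0, 6) = 6)
Function('P')(N, B) = Mul(6, N)
Add(Function('P')(9, -20), Mul(-1, Function('l')(49, 32))) = Add(Mul(6, 9), Mul(-1, Add(Rational(-2, 9), Mul(Rational(-1, 9), 49, 32)))) = Add(54, Mul(-1, Add(Rational(-2, 9), Rational(-1568, 9)))) = Add(54, Mul(-1, Rational(-1570, 9))) = Add(54, Rational(1570, 9)) = Rational(2056, 9)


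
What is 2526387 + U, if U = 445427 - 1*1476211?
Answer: 1495603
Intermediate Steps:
U = -1030784 (U = 445427 - 1476211 = -1030784)
2526387 + U = 2526387 - 1030784 = 1495603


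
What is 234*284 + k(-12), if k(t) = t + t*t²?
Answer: 64716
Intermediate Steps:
k(t) = t + t³
234*284 + k(-12) = 234*284 + (-12 + (-12)³) = 66456 + (-12 - 1728) = 66456 - 1740 = 64716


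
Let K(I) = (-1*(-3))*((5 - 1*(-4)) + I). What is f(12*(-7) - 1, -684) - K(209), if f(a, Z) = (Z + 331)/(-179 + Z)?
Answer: -564049/863 ≈ -653.59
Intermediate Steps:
f(a, Z) = (331 + Z)/(-179 + Z)
K(I) = 27 + 3*I (K(I) = 3*((5 + 4) + I) = 3*(9 + I) = 27 + 3*I)
f(12*(-7) - 1, -684) - K(209) = (331 - 684)/(-179 - 684) - (27 + 3*209) = -353/(-863) - (27 + 627) = -1/863*(-353) - 1*654 = 353/863 - 654 = -564049/863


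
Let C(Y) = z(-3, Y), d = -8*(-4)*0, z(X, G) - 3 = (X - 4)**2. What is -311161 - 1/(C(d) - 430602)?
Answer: -133970368549/430550 ≈ -3.1116e+5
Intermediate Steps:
z(X, G) = 3 + (-4 + X)**2 (z(X, G) = 3 + (X - 4)**2 = 3 + (-4 + X)**2)
d = 0 (d = 32*0 = 0)
C(Y) = 52 (C(Y) = 3 + (-4 - 3)**2 = 3 + (-7)**2 = 3 + 49 = 52)
-311161 - 1/(C(d) - 430602) = -311161 - 1/(52 - 430602) = -311161 - 1/(-430550) = -311161 - 1*(-1/430550) = -311161 + 1/430550 = -133970368549/430550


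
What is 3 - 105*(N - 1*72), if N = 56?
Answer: 1683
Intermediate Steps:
3 - 105*(N - 1*72) = 3 - 105*(56 - 1*72) = 3 - 105*(56 - 72) = 3 - 105*(-16) = 3 + 1680 = 1683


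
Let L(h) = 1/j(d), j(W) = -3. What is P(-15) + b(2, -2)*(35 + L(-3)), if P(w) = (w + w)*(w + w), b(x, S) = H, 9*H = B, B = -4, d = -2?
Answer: 23884/27 ≈ 884.59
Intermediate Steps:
H = -4/9 (H = (1/9)*(-4) = -4/9 ≈ -0.44444)
b(x, S) = -4/9
L(h) = -1/3 (L(h) = 1/(-3) = -1/3)
P(w) = 4*w**2 (P(w) = (2*w)*(2*w) = 4*w**2)
P(-15) + b(2, -2)*(35 + L(-3)) = 4*(-15)**2 - 4*(35 - 1/3)/9 = 4*225 - 4/9*104/3 = 900 - 416/27 = 23884/27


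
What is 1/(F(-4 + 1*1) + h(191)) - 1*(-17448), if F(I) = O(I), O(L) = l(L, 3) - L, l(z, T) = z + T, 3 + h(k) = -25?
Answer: 436199/25 ≈ 17448.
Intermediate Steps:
h(k) = -28 (h(k) = -3 - 25 = -28)
l(z, T) = T + z
O(L) = 3 (O(L) = (3 + L) - L = 3)
F(I) = 3
1/(F(-4 + 1*1) + h(191)) - 1*(-17448) = 1/(3 - 28) - 1*(-17448) = 1/(-25) + 17448 = -1/25 + 17448 = 436199/25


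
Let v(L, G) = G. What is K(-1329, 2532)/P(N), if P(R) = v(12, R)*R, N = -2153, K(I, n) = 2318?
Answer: 2318/4635409 ≈ 0.00050006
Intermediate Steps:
P(R) = R**2 (P(R) = R*R = R**2)
K(-1329, 2532)/P(N) = 2318/((-2153)**2) = 2318/4635409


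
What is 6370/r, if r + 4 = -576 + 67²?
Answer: 6370/3909 ≈ 1.6296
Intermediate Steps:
r = 3909 (r = -4 + (-576 + 67²) = -4 + (-576 + 4489) = -4 + 3913 = 3909)
6370/r = 6370/3909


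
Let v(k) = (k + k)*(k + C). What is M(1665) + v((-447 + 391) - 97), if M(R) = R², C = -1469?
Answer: 3268557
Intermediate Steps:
v(k) = 2*k*(-1469 + k) (v(k) = (k + k)*(k - 1469) = (2*k)*(-1469 + k) = 2*k*(-1469 + k))
M(1665) + v((-447 + 391) - 97) = 1665² + 2*((-447 + 391) - 97)*(-1469 + ((-447 + 391) - 97)) = 2772225 + 2*(-56 - 97)*(-1469 + (-56 - 97)) = 2772225 + 2*(-153)*(-1469 - 153) = 2772225 + 2*(-153)*(-1622) = 2772225 + 496332 = 3268557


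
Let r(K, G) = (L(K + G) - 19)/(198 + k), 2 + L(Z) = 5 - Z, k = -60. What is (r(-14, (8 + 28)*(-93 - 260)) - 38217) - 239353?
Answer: -19145977/69 ≈ -2.7748e+5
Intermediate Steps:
L(Z) = 3 - Z (L(Z) = -2 + (5 - Z) = 3 - Z)
r(K, G) = -8/69 - G/138 - K/138 (r(K, G) = ((3 - (K + G)) - 19)/(198 - 60) = ((3 - (G + K)) - 19)/138 = ((3 + (-G - K)) - 19)*(1/138) = ((3 - G - K) - 19)*(1/138) = (-16 - G - K)*(1/138) = -8/69 - G/138 - K/138)
(r(-14, (8 + 28)*(-93 - 260)) - 38217) - 239353 = ((-8/69 - (8 + 28)*(-93 - 260)/138 - 1/138*(-14)) - 38217) - 239353 = ((-8/69 - 6*(-353)/23 + 7/69) - 38217) - 239353 = ((-8/69 - 1/138*(-12708) + 7/69) - 38217) - 239353 = ((-8/69 + 2118/23 + 7/69) - 38217) - 239353 = (6353/69 - 38217) - 239353 = -2630620/69 - 239353 = -19145977/69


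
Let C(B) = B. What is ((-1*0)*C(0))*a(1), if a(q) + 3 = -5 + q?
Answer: 0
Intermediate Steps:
a(q) = -8 + q (a(q) = -3 + (-5 + q) = -8 + q)
((-1*0)*C(0))*a(1) = (-1*0*0)*(-8 + 1) = (0*0)*(-7) = 0*(-7) = 0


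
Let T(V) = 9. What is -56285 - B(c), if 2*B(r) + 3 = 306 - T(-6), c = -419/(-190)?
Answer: -56432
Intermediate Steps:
c = 419/190 (c = -419*(-1/190) = 419/190 ≈ 2.2053)
B(r) = 147 (B(r) = -3/2 + (306 - 1*9)/2 = -3/2 + (306 - 9)/2 = -3/2 + (½)*297 = -3/2 + 297/2 = 147)
-56285 - B(c) = -56285 - 1*147 = -56285 - 147 = -56432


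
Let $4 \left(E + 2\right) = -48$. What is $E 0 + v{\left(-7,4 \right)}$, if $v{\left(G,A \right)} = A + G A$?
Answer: $-24$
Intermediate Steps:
$v{\left(G,A \right)} = A + A G$
$E = -14$ ($E = -2 + \frac{1}{4} \left(-48\right) = -2 - 12 = -14$)
$E 0 + v{\left(-7,4 \right)} = \left(-14\right) 0 + 4 \left(1 - 7\right) = 0 + 4 \left(-6\right) = 0 - 24 = -24$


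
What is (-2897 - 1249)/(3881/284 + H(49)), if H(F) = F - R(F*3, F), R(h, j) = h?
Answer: 1177464/23951 ≈ 49.161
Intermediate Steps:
H(F) = -2*F (H(F) = F - F*3 = F - 3*F = -2*F)
(-2897 - 1249)/(3881/284 + H(49)) = (-2897 - 1249)/(3881/284 - 2*49) = -4146/(3881*(1/284) - 98) = -4146/(3881/284 - 98) = -4146/(-23951/284) = -4146*(-284/23951) = 1177464/23951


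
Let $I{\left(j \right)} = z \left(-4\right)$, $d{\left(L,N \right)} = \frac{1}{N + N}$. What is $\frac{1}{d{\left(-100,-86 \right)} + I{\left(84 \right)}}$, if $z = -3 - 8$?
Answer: $\frac{172}{7567} \approx 0.02273$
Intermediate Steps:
$z = -11$ ($z = -3 - 8 = -11$)
$d{\left(L,N \right)} = \frac{1}{2 N}$
$I{\left(j \right)} = 44$ ($I{\left(j \right)} = \left(-11\right) \left(-4\right) = 44$)
$\frac{1}{d{\left(-100,-86 \right)} + I{\left(84 \right)}} = \frac{1}{\frac{1}{2 \left(-86\right)} + 44} = \frac{1}{\frac{1}{2} \left(- \frac{1}{86}\right) + 44} = \frac{1}{- \frac{1}{172} + 44} = \frac{1}{\frac{7567}{172}} = \frac{172}{7567}$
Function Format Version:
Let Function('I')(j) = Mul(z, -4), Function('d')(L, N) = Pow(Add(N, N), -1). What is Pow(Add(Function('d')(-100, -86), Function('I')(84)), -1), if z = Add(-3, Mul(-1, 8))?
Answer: Rational(172, 7567) ≈ 0.022730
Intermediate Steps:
z = -11 (z = Add(-3, -8) = -11)
Function('d')(L, N) = Mul(Rational(1, 2), Pow(N, -1)) (Function('d')(L, N) = Pow(Mul(2, N), -1) = Mul(Rational(1, 2), Pow(N, -1)))
Function('I')(j) = 44 (Function('I')(j) = Mul(-11, -4) = 44)
Pow(Add(Function('d')(-100, -86), Function('I')(84)), -1) = Pow(Add(Mul(Rational(1, 2), Pow(-86, -1)), 44), -1) = Pow(Add(Mul(Rational(1, 2), Rational(-1, 86)), 44), -1) = Pow(Add(Rational(-1, 172), 44), -1) = Pow(Rational(7567, 172), -1) = Rational(172, 7567)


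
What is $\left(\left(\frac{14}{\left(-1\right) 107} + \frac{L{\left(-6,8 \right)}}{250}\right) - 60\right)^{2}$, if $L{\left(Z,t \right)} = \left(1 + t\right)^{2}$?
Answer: $\frac{2559465627889}{715562500} \approx 3576.9$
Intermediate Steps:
$\left(\left(\frac{14}{\left(-1\right) 107} + \frac{L{\left(-6,8 \right)}}{250}\right) - 60\right)^{2} = \left(\left(\frac{14}{\left(-1\right) 107} + \frac{\left(1 + 8\right)^{2}}{250}\right) - 60\right)^{2} = \left(\left(\frac{14}{-107} + 9^{2} \cdot \frac{1}{250}\right) - 60\right)^{2} = \left(\left(14 \left(- \frac{1}{107}\right) + 81 \cdot \frac{1}{250}\right) - 60\right)^{2} = \left(\left(- \frac{14}{107} + \frac{81}{250}\right) - 60\right)^{2} = \left(\frac{5167}{26750} - 60\right)^{2} = \left(- \frac{1599833}{26750}\right)^{2} = \frac{2559465627889}{715562500}$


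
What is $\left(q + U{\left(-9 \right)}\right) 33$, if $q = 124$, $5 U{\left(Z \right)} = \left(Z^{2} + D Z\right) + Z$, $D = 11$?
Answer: $\frac{19569}{5} \approx 3913.8$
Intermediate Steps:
$U{\left(Z \right)} = \frac{Z^{2}}{5} + \frac{12 Z}{5}$ ($U{\left(Z \right)} = \frac{\left(Z^{2} + 11 Z\right) + Z}{5} = \frac{Z^{2} + 12 Z}{5} = \frac{Z^{2}}{5} + \frac{12 Z}{5}$)
$\left(q + U{\left(-9 \right)}\right) 33 = \left(124 + \frac{1}{5} \left(-9\right) \left(12 - 9\right)\right) 33 = \left(124 + \frac{1}{5} \left(-9\right) 3\right) 33 = \left(124 - \frac{27}{5}\right) 33 = \frac{593}{5} \cdot 33 = \frac{19569}{5}$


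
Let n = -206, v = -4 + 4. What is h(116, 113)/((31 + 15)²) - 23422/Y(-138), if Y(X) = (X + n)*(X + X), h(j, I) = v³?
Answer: -11711/47472 ≈ -0.24669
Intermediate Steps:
v = 0
h(j, I) = 0 (h(j, I) = 0³ = 0)
Y(X) = 2*X*(-206 + X) (Y(X) = (X - 206)*(X + X) = (-206 + X)*(2*X) = 2*X*(-206 + X))
h(116, 113)/((31 + 15)²) - 23422/Y(-138) = 0/((31 + 15)²) - 23422*(-1/(276*(-206 - 138))) = 0/(46²) - 23422/(2*(-138)*(-344)) = 0/2116 - 23422/94944 = 0*(1/2116) - 23422*1/94944 = 0 - 11711/47472 = -11711/47472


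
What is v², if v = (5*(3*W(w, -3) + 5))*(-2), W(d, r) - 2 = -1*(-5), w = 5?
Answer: 67600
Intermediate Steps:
W(d, r) = 7 (W(d, r) = 2 - 1*(-5) = 2 + 5 = 7)
v = -260 (v = (5*(3*7 + 5))*(-2) = (5*(21 + 5))*(-2) = (5*26)*(-2) = 130*(-2) = -260)
v² = (-260)² = 67600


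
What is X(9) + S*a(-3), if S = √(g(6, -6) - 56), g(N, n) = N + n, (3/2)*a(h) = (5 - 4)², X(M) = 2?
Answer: 2 + 4*I*√14/3 ≈ 2.0 + 4.9889*I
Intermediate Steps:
a(h) = ⅔ (a(h) = 2*(5 - 4)²/3 = (⅔)*1² = (⅔)*1 = ⅔)
S = 2*I*√14 (S = √((6 - 6) - 56) = √(0 - 56) = √(-56) = 2*I*√14 ≈ 7.4833*I)
X(9) + S*a(-3) = 2 + (2*I*√14)*(⅔) = 2 + 4*I*√14/3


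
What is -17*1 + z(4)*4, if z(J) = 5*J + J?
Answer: 79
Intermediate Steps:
z(J) = 6*J
-17*1 + z(4)*4 = -17*1 + (6*4)*4 = -17 + 24*4 = -17 + 96 = 79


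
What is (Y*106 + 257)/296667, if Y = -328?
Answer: -34511/296667 ≈ -0.11633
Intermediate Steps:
(Y*106 + 257)/296667 = (-328*106 + 257)/296667 = (-34768 + 257)*(1/296667) = -34511*1/296667 = -34511/296667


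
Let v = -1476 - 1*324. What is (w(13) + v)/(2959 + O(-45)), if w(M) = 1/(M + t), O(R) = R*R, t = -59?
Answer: -82801/229264 ≈ -0.36116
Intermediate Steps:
O(R) = R²
w(M) = 1/(-59 + M) (w(M) = 1/(M - 59) = 1/(-59 + M))
v = -1800 (v = -1476 - 324 = -1800)
(w(13) + v)/(2959 + O(-45)) = (1/(-59 + 13) - 1800)/(2959 + (-45)²) = (1/(-46) - 1800)/(2959 + 2025) = (-1/46 - 1800)/4984 = -82801/46*1/4984 = -82801/229264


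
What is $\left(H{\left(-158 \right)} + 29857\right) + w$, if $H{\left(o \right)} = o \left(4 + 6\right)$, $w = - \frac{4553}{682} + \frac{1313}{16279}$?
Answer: $\frac{313865892185}{11102278} \approx 28270.0$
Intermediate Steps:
$w = - \frac{73222821}{11102278}$ ($w = \left(-4553\right) \frac{1}{682} + 1313 \cdot \frac{1}{16279} = - \frac{4553}{682} + \frac{1313}{16279} = - \frac{73222821}{11102278} \approx -6.5953$)
$H{\left(o \right)} = 10 o$ ($H{\left(o \right)} = o 10 = 10 o$)
$\left(H{\left(-158 \right)} + 29857\right) + w = \left(10 \left(-158\right) + 29857\right) - \frac{73222821}{11102278} = \left(-1580 + 29857\right) - \frac{73222821}{11102278} = 28277 - \frac{73222821}{11102278} = \frac{313865892185}{11102278}$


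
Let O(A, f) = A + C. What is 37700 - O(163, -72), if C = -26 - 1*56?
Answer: 37619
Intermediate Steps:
C = -82 (C = -26 - 56 = -82)
O(A, f) = -82 + A (O(A, f) = A - 82 = -82 + A)
37700 - O(163, -72) = 37700 - (-82 + 163) = 37700 - 1*81 = 37700 - 81 = 37619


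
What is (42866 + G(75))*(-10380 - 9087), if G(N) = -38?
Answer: -833732676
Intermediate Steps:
(42866 + G(75))*(-10380 - 9087) = (42866 - 38)*(-10380 - 9087) = 42828*(-19467) = -833732676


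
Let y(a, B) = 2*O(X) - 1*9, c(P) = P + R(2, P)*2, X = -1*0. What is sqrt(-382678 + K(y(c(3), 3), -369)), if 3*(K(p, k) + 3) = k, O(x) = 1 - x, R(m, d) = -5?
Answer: 2*I*sqrt(95701) ≈ 618.71*I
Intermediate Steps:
X = 0
c(P) = -10 + P (c(P) = P - 5*2 = P - 10 = -10 + P)
y(a, B) = -7 (y(a, B) = 2*(1 - 1*0) - 1*9 = 2*(1 + 0) - 9 = 2*1 - 9 = 2 - 9 = -7)
K(p, k) = -3 + k/3
sqrt(-382678 + K(y(c(3), 3), -369)) = sqrt(-382678 + (-3 + (1/3)*(-369))) = sqrt(-382678 + (-3 - 123)) = sqrt(-382678 - 126) = sqrt(-382804) = 2*I*sqrt(95701)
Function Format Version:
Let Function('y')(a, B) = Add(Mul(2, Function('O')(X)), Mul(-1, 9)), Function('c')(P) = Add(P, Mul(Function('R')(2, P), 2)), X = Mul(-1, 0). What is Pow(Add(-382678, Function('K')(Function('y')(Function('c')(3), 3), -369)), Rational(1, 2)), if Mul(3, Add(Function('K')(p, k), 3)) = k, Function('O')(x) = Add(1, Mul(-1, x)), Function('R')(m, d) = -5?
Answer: Mul(2, I, Pow(95701, Rational(1, 2))) ≈ Mul(618.71, I)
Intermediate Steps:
X = 0
Function('c')(P) = Add(-10, P) (Function('c')(P) = Add(P, Mul(-5, 2)) = Add(P, -10) = Add(-10, P))
Function('y')(a, B) = -7 (Function('y')(a, B) = Add(Mul(2, Add(1, Mul(-1, 0))), Mul(-1, 9)) = Add(Mul(2, Add(1, 0)), -9) = Add(Mul(2, 1), -9) = Add(2, -9) = -7)
Function('K')(p, k) = Add(-3, Mul(Rational(1, 3), k))
Pow(Add(-382678, Function('K')(Function('y')(Function('c')(3), 3), -369)), Rational(1, 2)) = Pow(Add(-382678, Add(-3, Mul(Rational(1, 3), -369))), Rational(1, 2)) = Pow(Add(-382678, Add(-3, -123)), Rational(1, 2)) = Pow(Add(-382678, -126), Rational(1, 2)) = Pow(-382804, Rational(1, 2)) = Mul(2, I, Pow(95701, Rational(1, 2)))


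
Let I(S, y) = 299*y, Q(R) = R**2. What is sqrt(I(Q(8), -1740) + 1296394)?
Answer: sqrt(776134) ≈ 880.98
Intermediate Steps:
sqrt(I(Q(8), -1740) + 1296394) = sqrt(299*(-1740) + 1296394) = sqrt(-520260 + 1296394) = sqrt(776134)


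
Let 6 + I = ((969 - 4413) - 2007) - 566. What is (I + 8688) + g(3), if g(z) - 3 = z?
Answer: 2671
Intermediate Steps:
g(z) = 3 + z
I = -6023 (I = -6 + (((969 - 4413) - 2007) - 566) = -6 + ((-3444 - 2007) - 566) = -6 + (-5451 - 566) = -6 - 6017 = -6023)
(I + 8688) + g(3) = (-6023 + 8688) + (3 + 3) = 2665 + 6 = 2671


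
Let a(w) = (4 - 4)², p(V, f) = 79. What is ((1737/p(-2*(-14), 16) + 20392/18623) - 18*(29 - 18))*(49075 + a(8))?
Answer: -12629051141525/1471217 ≈ -8.5841e+6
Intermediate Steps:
a(w) = 0 (a(w) = 0² = 0)
((1737/p(-2*(-14), 16) + 20392/18623) - 18*(29 - 18))*(49075 + a(8)) = ((1737/79 + 20392/18623) - 18*(29 - 18))*(49075 + 0) = ((1737*(1/79) + 20392*(1/18623)) - 18*11)*49075 = ((1737/79 + 20392/18623) - 198)*49075 = (33959119/1471217 - 198)*49075 = -257341847/1471217*49075 = -12629051141525/1471217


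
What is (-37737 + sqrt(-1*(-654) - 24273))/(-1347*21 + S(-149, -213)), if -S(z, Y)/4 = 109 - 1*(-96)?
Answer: 37737/29107 - I*sqrt(23619)/29107 ≈ 1.2965 - 0.00528*I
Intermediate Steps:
S(z, Y) = -820 (S(z, Y) = -4*(109 - 1*(-96)) = -4*(109 + 96) = -4*205 = -820)
(-37737 + sqrt(-1*(-654) - 24273))/(-1347*21 + S(-149, -213)) = (-37737 + sqrt(-1*(-654) - 24273))/(-1347*21 - 820) = (-37737 + sqrt(654 - 24273))/(-28287 - 820) = (-37737 + sqrt(-23619))/(-29107) = (-37737 + I*sqrt(23619))*(-1/29107) = 37737/29107 - I*sqrt(23619)/29107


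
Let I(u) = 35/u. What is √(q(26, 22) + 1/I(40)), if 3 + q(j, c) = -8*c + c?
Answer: I*√7637/7 ≈ 12.484*I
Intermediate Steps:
q(j, c) = -3 - 7*c (q(j, c) = -3 + (-8*c + c) = -3 - 7*c)
√(q(26, 22) + 1/I(40)) = √((-3 - 7*22) + 1/(35/40)) = √((-3 - 154) + 1/(35*(1/40))) = √(-157 + 1/(7/8)) = √(-157 + 8/7) = √(-1091/7) = I*√7637/7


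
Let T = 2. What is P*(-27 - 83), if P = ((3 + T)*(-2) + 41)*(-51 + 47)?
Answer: 13640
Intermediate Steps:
P = -124 (P = ((3 + 2)*(-2) + 41)*(-51 + 47) = (5*(-2) + 41)*(-4) = (-10 + 41)*(-4) = 31*(-4) = -124)
P*(-27 - 83) = -124*(-27 - 83) = -124*(-110) = 13640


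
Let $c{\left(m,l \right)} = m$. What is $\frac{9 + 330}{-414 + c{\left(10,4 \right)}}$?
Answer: $- \frac{339}{404} \approx -0.83911$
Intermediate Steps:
$\frac{9 + 330}{-414 + c{\left(10,4 \right)}} = \frac{9 + 330}{-414 + 10} = \frac{339}{-404} = 339 \left(- \frac{1}{404}\right) = - \frac{339}{404}$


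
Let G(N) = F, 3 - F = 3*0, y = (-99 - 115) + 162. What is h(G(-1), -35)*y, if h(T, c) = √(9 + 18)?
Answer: -156*√3 ≈ -270.20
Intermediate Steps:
y = -52 (y = -214 + 162 = -52)
F = 3 (F = 3 - 3*0 = 3 - 1*0 = 3 + 0 = 3)
G(N) = 3
h(T, c) = 3*√3 (h(T, c) = √27 = 3*√3)
h(G(-1), -35)*y = (3*√3)*(-52) = -156*√3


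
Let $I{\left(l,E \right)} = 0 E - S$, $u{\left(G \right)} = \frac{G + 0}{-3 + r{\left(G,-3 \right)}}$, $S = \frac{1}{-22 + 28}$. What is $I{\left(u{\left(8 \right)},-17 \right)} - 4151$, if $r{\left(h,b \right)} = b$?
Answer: $- \frac{24907}{6} \approx -4151.2$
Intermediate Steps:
$S = \frac{1}{6} \approx 0.16667$
$u{\left(G \right)} = - \frac{G}{6}$ ($u{\left(G \right)} = \frac{G + 0}{-3 - 3} = \frac{G}{-6} = G \left(- \frac{1}{6}\right) = - \frac{G}{6}$)
$I{\left(l,E \right)} = - \frac{1}{6}$ ($I{\left(l,E \right)} = 0 E - \frac{1}{6} = 0 - \frac{1}{6} = - \frac{1}{6}$)
$I{\left(u{\left(8 \right)},-17 \right)} - 4151 = - \frac{1}{6} - 4151 = - \frac{24907}{6}$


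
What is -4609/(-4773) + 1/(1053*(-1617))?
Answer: 2615914712/2708997291 ≈ 0.96564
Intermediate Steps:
-4609/(-4773) + 1/(1053*(-1617)) = -4609*(-1/4773) + (1/1053)*(-1/1617) = 4609/4773 - 1/1702701 = 2615914712/2708997291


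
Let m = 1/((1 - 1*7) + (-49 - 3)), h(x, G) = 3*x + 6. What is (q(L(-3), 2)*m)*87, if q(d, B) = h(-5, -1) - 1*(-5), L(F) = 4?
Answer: 6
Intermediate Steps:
h(x, G) = 6 + 3*x
q(d, B) = -4 (q(d, B) = (6 + 3*(-5)) - 1*(-5) = (6 - 15) + 5 = -9 + 5 = -4)
m = -1/58 (m = 1/((1 - 7) - 52) = 1/(-6 - 52) = 1/(-58) = -1/58 ≈ -0.017241)
(q(L(-3), 2)*m)*87 = -4*(-1/58)*87 = (2/29)*87 = 6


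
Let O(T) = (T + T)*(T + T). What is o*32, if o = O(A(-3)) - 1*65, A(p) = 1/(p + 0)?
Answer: -18592/9 ≈ -2065.8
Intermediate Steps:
A(p) = 1/p
O(T) = 4*T**2 (O(T) = (2*T)*(2*T) = 4*T**2)
o = -581/9 (o = 4*(1/(-3))**2 - 1*65 = 4*(-1/3)**2 - 65 = 4*(1/9) - 65 = 4/9 - 65 = -581/9 ≈ -64.556)
o*32 = -581/9*32 = -18592/9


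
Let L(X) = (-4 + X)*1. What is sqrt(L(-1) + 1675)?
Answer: sqrt(1670) ≈ 40.866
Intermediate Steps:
L(X) = -4 + X
sqrt(L(-1) + 1675) = sqrt((-4 - 1) + 1675) = sqrt(-5 + 1675) = sqrt(1670)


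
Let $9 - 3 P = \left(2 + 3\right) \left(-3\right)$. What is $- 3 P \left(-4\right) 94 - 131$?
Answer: $8893$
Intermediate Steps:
$P = 8$ ($P = 3 - \frac{\left(2 + 3\right) \left(-3\right)}{3} = 3 - \frac{5 \left(-3\right)}{3} = 3 - -5 = 3 + 5 = 8$)
$- 3 P \left(-4\right) 94 - 131 = \left(-3\right) 8 \left(-4\right) 94 - 131 = \left(-24\right) \left(-4\right) 94 - 131 = 96 \cdot 94 - 131 = 9024 - 131 = 8893$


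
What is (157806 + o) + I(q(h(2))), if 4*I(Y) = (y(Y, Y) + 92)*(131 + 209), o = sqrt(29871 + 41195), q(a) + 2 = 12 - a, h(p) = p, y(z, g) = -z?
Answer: 164946 + sqrt(71066) ≈ 1.6521e+5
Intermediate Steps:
q(a) = 10 - a (q(a) = -2 + (12 - a) = 10 - a)
o = sqrt(71066) ≈ 266.58
I(Y) = 7820 - 85*Y (I(Y) = ((-Y + 92)*(131 + 209))/4 = ((92 - Y)*340)/4 = (31280 - 340*Y)/4 = 7820 - 85*Y)
(157806 + o) + I(q(h(2))) = (157806 + sqrt(71066)) + (7820 - 85*(10 - 1*2)) = (157806 + sqrt(71066)) + (7820 - 85*(10 - 2)) = (157806 + sqrt(71066)) + (7820 - 85*8) = (157806 + sqrt(71066)) + (7820 - 680) = (157806 + sqrt(71066)) + 7140 = 164946 + sqrt(71066)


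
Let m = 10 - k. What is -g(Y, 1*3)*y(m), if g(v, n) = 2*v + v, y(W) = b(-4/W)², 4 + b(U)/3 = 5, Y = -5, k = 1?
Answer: 135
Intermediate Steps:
b(U) = 3 (b(U) = -12 + 3*5 = -12 + 15 = 3)
m = 9 (m = 10 - 1*1 = 10 - 1 = 9)
y(W) = 9 (y(W) = 3² = 9)
g(v, n) = 3*v
-g(Y, 1*3)*y(m) = -3*(-5)*9 = -(-15)*9 = -1*(-135) = 135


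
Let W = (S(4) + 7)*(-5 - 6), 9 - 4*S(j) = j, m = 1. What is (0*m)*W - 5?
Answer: -5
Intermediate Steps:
S(j) = 9/4 - j/4
W = -363/4 (W = ((9/4 - 1/4*4) + 7)*(-5 - 6) = ((9/4 - 1) + 7)*(-11) = (5/4 + 7)*(-11) = (33/4)*(-11) = -363/4 ≈ -90.750)
(0*m)*W - 5 = (0*1)*(-363/4) - 5 = 0*(-363/4) - 5 = 0 - 5 = -5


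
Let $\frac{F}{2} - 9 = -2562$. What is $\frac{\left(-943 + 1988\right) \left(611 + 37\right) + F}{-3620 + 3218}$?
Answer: $- \frac{112009}{67} \approx -1671.8$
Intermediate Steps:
$F = -5106$ ($F = 18 + 2 \left(-2562\right) = 18 - 5124 = -5106$)
$\frac{\left(-943 + 1988\right) \left(611 + 37\right) + F}{-3620 + 3218} = \frac{\left(-943 + 1988\right) \left(611 + 37\right) - 5106}{-3620 + 3218} = \frac{1045 \cdot 648 - 5106}{-402} = \left(677160 - 5106\right) \left(- \frac{1}{402}\right) = 672054 \left(- \frac{1}{402}\right) = - \frac{112009}{67}$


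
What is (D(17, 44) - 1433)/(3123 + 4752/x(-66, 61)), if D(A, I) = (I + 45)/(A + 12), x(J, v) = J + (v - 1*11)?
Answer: -20734/40977 ≈ -0.50599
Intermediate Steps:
x(J, v) = -11 + J + v (x(J, v) = J + (v - 11) = J + (-11 + v) = -11 + J + v)
D(A, I) = (45 + I)/(12 + A)
(D(17, 44) - 1433)/(3123 + 4752/x(-66, 61)) = ((45 + 44)/(12 + 17) - 1433)/(3123 + 4752/(-11 - 66 + 61)) = (89/29 - 1433)/(3123 + 4752/(-16)) = ((1/29)*89 - 1433)/(3123 + 4752*(-1/16)) = (89/29 - 1433)/(3123 - 297) = -41468/29/2826 = -41468/29*1/2826 = -20734/40977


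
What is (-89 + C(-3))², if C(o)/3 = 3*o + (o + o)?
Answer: 17956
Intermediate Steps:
C(o) = 15*o (C(o) = 3*(3*o + (o + o)) = 3*(3*o + 2*o) = 3*(5*o) = 15*o)
(-89 + C(-3))² = (-89 + 15*(-3))² = (-89 - 45)² = (-134)² = 17956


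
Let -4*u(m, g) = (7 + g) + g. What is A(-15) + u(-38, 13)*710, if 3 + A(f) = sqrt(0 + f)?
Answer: -11721/2 + I*sqrt(15) ≈ -5860.5 + 3.873*I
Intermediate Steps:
u(m, g) = -7/4 - g/2 (u(m, g) = -((7 + g) + g)/4 = -(7 + 2*g)/4 = -7/4 - g/2)
A(f) = -3 + sqrt(f) (A(f) = -3 + sqrt(0 + f) = -3 + sqrt(f))
A(-15) + u(-38, 13)*710 = (-3 + sqrt(-15)) + (-7/4 - 1/2*13)*710 = (-3 + I*sqrt(15)) + (-7/4 - 13/2)*710 = (-3 + I*sqrt(15)) - 33/4*710 = (-3 + I*sqrt(15)) - 11715/2 = -11721/2 + I*sqrt(15)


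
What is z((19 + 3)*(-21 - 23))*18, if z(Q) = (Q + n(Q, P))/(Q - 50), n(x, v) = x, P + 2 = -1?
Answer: 17424/509 ≈ 34.232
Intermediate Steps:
P = -3 (P = -2 - 1 = -3)
z(Q) = 2*Q/(-50 + Q) (z(Q) = (Q + Q)/(Q - 50) = (2*Q)/(-50 + Q) = 2*Q/(-50 + Q))
z((19 + 3)*(-21 - 23))*18 = (2*((19 + 3)*(-21 - 23))/(-50 + (19 + 3)*(-21 - 23)))*18 = (2*(22*(-44))/(-50 + 22*(-44)))*18 = (2*(-968)/(-50 - 968))*18 = (2*(-968)/(-1018))*18 = (2*(-968)*(-1/1018))*18 = (968/509)*18 = 17424/509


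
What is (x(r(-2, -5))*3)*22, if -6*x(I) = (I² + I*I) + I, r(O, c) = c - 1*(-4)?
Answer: -11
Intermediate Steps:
r(O, c) = 4 + c (r(O, c) = c + 4 = 4 + c)
x(I) = -I²/3 - I/6 (x(I) = -((I² + I*I) + I)/6 = -((I² + I²) + I)/6 = -(2*I² + I)/6 = -(I + 2*I²)/6 = -I²/3 - I/6)
(x(r(-2, -5))*3)*22 = (-(4 - 5)*(1 + 2*(4 - 5))/6*3)*22 = (-⅙*(-1)*(1 + 2*(-1))*3)*22 = (-⅙*(-1)*(1 - 2)*3)*22 = (-⅙*(-1)*(-1)*3)*22 = -⅙*3*22 = -½*22 = -11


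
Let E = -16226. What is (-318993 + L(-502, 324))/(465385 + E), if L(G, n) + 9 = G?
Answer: -319504/449159 ≈ -0.71134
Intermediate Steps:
L(G, n) = -9 + G
(-318993 + L(-502, 324))/(465385 + E) = (-318993 + (-9 - 502))/(465385 - 16226) = (-318993 - 511)/449159 = -319504*1/449159 = -319504/449159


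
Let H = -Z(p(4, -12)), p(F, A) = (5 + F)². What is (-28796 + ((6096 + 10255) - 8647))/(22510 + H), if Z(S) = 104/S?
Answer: -854226/911603 ≈ -0.93706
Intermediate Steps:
H = -104/81 (H = -104/((5 + 4)²) = -104/(9²) = -104/81 ≈ -1.2840)
(-28796 + ((6096 + 10255) - 8647))/(22510 + H) = (-28796 + ((6096 + 10255) - 8647))/(22510 - 104/81) = (-28796 + (16351 - 8647))/(1823206/81) = (-28796 + 7704)*(81/1823206) = -21092*81/1823206 = -854226/911603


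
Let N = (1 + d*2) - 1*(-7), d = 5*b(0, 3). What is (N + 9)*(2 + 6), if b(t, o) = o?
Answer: 376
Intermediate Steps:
d = 15 (d = 5*3 = 15)
N = 38 (N = (1 + 15*2) - 1*(-7) = (1 + 30) + 7 = 31 + 7 = 38)
(N + 9)*(2 + 6) = (38 + 9)*(2 + 6) = 47*8 = 376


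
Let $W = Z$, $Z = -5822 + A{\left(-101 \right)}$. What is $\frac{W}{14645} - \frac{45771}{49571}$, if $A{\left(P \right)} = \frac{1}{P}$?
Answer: $- \frac{5097412312}{3859089305} \approx -1.3209$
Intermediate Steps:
$Z = - \frac{588023}{101}$ ($Z = -5822 + \frac{1}{-101} = -5822 - \frac{1}{101} = - \frac{588023}{101} \approx -5822.0$)
$W = - \frac{588023}{101} \approx -5822.0$
$\frac{W}{14645} - \frac{45771}{49571} = - \frac{588023}{101 \cdot 14645} - \frac{45771}{49571} = \left(- \frac{588023}{101}\right) \frac{1}{14645} - \frac{2409}{2609} = - \frac{588023}{1479145} - \frac{2409}{2609} = - \frac{5097412312}{3859089305}$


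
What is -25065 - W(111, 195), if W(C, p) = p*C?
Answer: -46710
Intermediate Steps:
W(C, p) = C*p
-25065 - W(111, 195) = -25065 - 111*195 = -25065 - 1*21645 = -25065 - 21645 = -46710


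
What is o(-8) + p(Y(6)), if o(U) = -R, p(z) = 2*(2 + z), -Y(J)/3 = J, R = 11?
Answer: -43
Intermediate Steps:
Y(J) = -3*J
p(z) = 4 + 2*z
o(U) = -11 (o(U) = -1*11 = -11)
o(-8) + p(Y(6)) = -11 + (4 + 2*(-3*6)) = -11 + (4 + 2*(-18)) = -11 + (4 - 36) = -11 - 32 = -43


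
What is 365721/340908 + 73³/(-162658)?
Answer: -12188593503/9241902244 ≈ -1.3188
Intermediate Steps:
365721/340908 + 73³/(-162658) = 365721*(1/340908) + 389017*(-1/162658) = 121907/113636 - 389017/162658 = -12188593503/9241902244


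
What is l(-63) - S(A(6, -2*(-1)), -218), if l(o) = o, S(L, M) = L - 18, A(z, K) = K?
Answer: -47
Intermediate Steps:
S(L, M) = -18 + L
l(-63) - S(A(6, -2*(-1)), -218) = -63 - (-18 - 2*(-1)) = -63 - (-18 + 2) = -63 - 1*(-16) = -63 + 16 = -47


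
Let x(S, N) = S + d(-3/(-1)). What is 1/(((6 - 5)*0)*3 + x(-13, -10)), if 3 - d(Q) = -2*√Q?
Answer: -5/44 - √3/44 ≈ -0.15300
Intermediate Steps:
d(Q) = 3 + 2*√Q (d(Q) = 3 - (-2)*√Q = 3 + 2*√Q)
x(S, N) = 3 + S + 2*√3 (x(S, N) = S + (3 + 2*√(-3/(-1))) = S + (3 + 2*√(-3*(-1))) = S + (3 + 2*√3) = 3 + S + 2*√3)
1/(((6 - 5)*0)*3 + x(-13, -10)) = 1/(((6 - 5)*0)*3 + (3 - 13 + 2*√3)) = 1/((1*0)*3 + (-10 + 2*√3)) = 1/(0*3 + (-10 + 2*√3)) = 1/(0 + (-10 + 2*√3)) = 1/(-10 + 2*√3)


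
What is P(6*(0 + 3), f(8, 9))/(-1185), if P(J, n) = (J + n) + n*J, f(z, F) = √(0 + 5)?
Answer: -6/395 - 19*√5/1185 ≈ -0.051042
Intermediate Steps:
f(z, F) = √5
P(J, n) = J + n + J*n (P(J, n) = (J + n) + J*n = J + n + J*n)
P(6*(0 + 3), f(8, 9))/(-1185) = (6*(0 + 3) + √5 + (6*(0 + 3))*√5)/(-1185) = (6*3 + √5 + (6*3)*√5)*(-1/1185) = (18 + √5 + 18*√5)*(-1/1185) = (18 + 19*√5)*(-1/1185) = -6/395 - 19*√5/1185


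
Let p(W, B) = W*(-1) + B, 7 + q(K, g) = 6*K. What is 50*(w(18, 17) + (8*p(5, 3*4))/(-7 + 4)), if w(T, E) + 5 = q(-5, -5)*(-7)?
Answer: 35300/3 ≈ 11767.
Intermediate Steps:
q(K, g) = -7 + 6*K
w(T, E) = 254 (w(T, E) = -5 + (-7 + 6*(-5))*(-7) = -5 + (-7 - 30)*(-7) = -5 - 37*(-7) = -5 + 259 = 254)
p(W, B) = B - W (p(W, B) = -W + B = B - W)
50*(w(18, 17) + (8*p(5, 3*4))/(-7 + 4)) = 50*(254 + (8*(3*4 - 1*5))/(-7 + 4)) = 50*(254 + (8*(12 - 5))/(-3)) = 50*(254 + (8*7)*(-⅓)) = 50*(254 + 56*(-⅓)) = 50*(254 - 56/3) = 50*(706/3) = 35300/3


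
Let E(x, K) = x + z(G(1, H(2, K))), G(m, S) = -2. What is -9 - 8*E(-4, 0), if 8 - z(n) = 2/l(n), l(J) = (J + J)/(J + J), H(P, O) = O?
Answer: -25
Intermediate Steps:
l(J) = 1 (l(J) = (2*J)/((2*J)) = (2*J)*(1/(2*J)) = 1)
z(n) = 6 (z(n) = 8 - 2/1 = 8 - 2 = 6)
E(x, K) = 6 + x (E(x, K) = x + 6 = 6 + x)
-9 - 8*E(-4, 0) = -9 - 8*(6 - 4) = -9 - 8*2 = -9 - 16 = -25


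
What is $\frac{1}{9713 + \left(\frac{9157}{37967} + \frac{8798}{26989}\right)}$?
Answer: $\frac{1024691363}{9953408380758} \approx 0.00010295$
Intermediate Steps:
$\frac{1}{9713 + \left(\frac{9157}{37967} + \frac{8798}{26989}\right)} = \frac{1}{9713 + \frac{581171939}{1024691363}} = \frac{1}{\frac{9953408380758}{1024691363}} = \frac{1024691363}{9953408380758}$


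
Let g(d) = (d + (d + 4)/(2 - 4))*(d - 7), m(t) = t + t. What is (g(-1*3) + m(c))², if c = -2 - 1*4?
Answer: 529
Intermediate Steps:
c = -6 (c = -2 - 4 = -6)
m(t) = 2*t
g(d) = (-7 + d)*(-2 + d/2) (g(d) = (d + (4 + d)/(-2))*(-7 + d) = (d + (4 + d)*(-½))*(-7 + d) = (d + (-2 - d/2))*(-7 + d) = (-2 + d/2)*(-7 + d) = (-7 + d)*(-2 + d/2))
(g(-1*3) + m(c))² = ((14 + (-1*3)²/2 - (-11)*3/2) + 2*(-6))² = ((14 + (½)*(-3)² - 11/2*(-3)) - 12)² = ((14 + (½)*9 + 33/2) - 12)² = ((14 + 9/2 + 33/2) - 12)² = (35 - 12)² = 23² = 529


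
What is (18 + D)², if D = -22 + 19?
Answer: 225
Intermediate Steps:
D = -3
(18 + D)² = (18 - 3)² = 15² = 225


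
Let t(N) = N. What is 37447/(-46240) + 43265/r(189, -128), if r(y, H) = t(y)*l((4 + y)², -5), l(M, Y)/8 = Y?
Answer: -57091823/8739360 ≈ -6.5327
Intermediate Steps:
l(M, Y) = 8*Y
r(y, H) = -40*y (r(y, H) = y*(8*(-5)) = y*(-40) = -40*y)
37447/(-46240) + 43265/r(189, -128) = 37447/(-46240) + 43265/((-40*189)) = 37447*(-1/46240) + 43265/(-7560) = -37447/46240 + 43265*(-1/7560) = -37447/46240 - 8653/1512 = -57091823/8739360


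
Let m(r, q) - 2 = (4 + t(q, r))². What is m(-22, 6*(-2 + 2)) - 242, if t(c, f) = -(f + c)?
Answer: 436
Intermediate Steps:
t(c, f) = -c - f (t(c, f) = -(c + f) = -c - f)
m(r, q) = 2 + (4 - q - r)² (m(r, q) = 2 + (4 + (-q - r))² = 2 + (4 - q - r)²)
m(-22, 6*(-2 + 2)) - 242 = (2 + (-4 + 6*(-2 + 2) - 22)²) - 242 = (2 + (-4 + 6*0 - 22)²) - 242 = (2 + (-4 + 0 - 22)²) - 242 = (2 + (-26)²) - 242 = (2 + 676) - 242 = 678 - 242 = 436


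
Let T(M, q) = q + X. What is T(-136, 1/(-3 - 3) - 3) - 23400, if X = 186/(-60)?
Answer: -351094/15 ≈ -23406.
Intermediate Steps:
X = -31/10 (X = 186*(-1/60) = -31/10 ≈ -3.1000)
T(M, q) = -31/10 + q (T(M, q) = q - 31/10 = -31/10 + q)
T(-136, 1/(-3 - 3) - 3) - 23400 = (-31/10 + (1/(-3 - 3) - 3)) - 23400 = (-31/10 + (1/(-6) - 3)) - 23400 = (-31/10 + (1*(-⅙) - 3)) - 23400 = (-31/10 + (-⅙ - 3)) - 23400 = (-31/10 - 19/6) - 23400 = -94/15 - 23400 = -351094/15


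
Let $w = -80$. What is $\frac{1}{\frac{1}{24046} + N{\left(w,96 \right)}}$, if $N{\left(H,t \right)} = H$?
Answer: $- \frac{24046}{1923679} \approx -0.0125$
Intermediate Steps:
$\frac{1}{\frac{1}{24046} + N{\left(w,96 \right)}} = \frac{1}{\frac{1}{24046} - 80} = \frac{1}{- \frac{1923679}{24046}} = - \frac{24046}{1923679}$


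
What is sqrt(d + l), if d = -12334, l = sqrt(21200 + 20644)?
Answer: sqrt(-12334 + 2*sqrt(10461)) ≈ 110.13*I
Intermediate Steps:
l = 2*sqrt(10461) (l = sqrt(41844) = 2*sqrt(10461) ≈ 204.56)
sqrt(d + l) = sqrt(-12334 + 2*sqrt(10461))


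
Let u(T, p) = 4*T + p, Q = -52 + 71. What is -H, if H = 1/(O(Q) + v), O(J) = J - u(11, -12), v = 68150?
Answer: -1/68137 ≈ -1.4676e-5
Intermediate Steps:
Q = 19
u(T, p) = p + 4*T
O(J) = -32 + J (O(J) = J - (-12 + 4*11) = J - (-12 + 44) = J - 1*32 = J - 32 = -32 + J)
H = 1/68137 (H = 1/((-32 + 19) + 68150) = 1/(-13 + 68150) = 1/68137 ≈ 1.4676e-5)
-H = -1*1/68137 = -1/68137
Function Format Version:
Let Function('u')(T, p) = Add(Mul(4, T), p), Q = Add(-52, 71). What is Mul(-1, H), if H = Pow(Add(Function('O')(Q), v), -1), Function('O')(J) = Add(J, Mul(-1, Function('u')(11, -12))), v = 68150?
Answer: Rational(-1, 68137) ≈ -1.4676e-5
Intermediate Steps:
Q = 19
Function('u')(T, p) = Add(p, Mul(4, T))
Function('O')(J) = Add(-32, J) (Function('O')(J) = Add(J, Mul(-1, Add(-12, Mul(4, 11)))) = Add(J, Mul(-1, Add(-12, 44))) = Add(J, Mul(-1, 32)) = Add(J, -32) = Add(-32, J))
H = Rational(1, 68137) (H = Pow(Add(Add(-32, 19), 68150), -1) = Pow(Add(-13, 68150), -1) = Pow(68137, -1) = Rational(1, 68137) ≈ 1.4676e-5)
Mul(-1, H) = Mul(-1, Rational(1, 68137)) = Rational(-1, 68137)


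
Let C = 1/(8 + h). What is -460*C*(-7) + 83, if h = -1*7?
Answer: 3303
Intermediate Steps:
h = -7
C = 1 (C = 1/(8 - 7) = 1/1 = 1)
-460*C*(-7) + 83 = -460*1*(-7) + 83 = -(-3220) + 83 = -460*(-7) + 83 = 3220 + 83 = 3303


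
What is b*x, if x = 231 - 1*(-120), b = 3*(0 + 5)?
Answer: 5265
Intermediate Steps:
b = 15 (b = 3*5 = 15)
x = 351 (x = 231 + 120 = 351)
b*x = 15*351 = 5265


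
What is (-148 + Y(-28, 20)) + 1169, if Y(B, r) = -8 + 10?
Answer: 1023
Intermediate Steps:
Y(B, r) = 2
(-148 + Y(-28, 20)) + 1169 = (-148 + 2) + 1169 = -146 + 1169 = 1023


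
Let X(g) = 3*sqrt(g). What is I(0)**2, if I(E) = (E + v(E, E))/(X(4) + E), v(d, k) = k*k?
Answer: 0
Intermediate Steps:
v(d, k) = k**2
I(E) = (E + E**2)/(6 + E) (I(E) = (E + E**2)/(3*sqrt(4) + E) = (E + E**2)/(3*2 + E) = (E + E**2)/(6 + E))
I(0)**2 = (0*(1 + 0)/(6 + 0))**2 = (0*1/6)**2 = (0*(1/6)*1)**2 = 0**2 = 0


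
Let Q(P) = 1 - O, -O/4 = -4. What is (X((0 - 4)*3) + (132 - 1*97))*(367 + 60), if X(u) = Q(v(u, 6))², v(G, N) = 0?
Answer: 111020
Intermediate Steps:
O = 16 (O = -4*(-4) = 16)
Q(P) = -15 (Q(P) = 1 - 1*16 = 1 - 16 = -15)
X(u) = 225 (X(u) = (-15)² = 225)
(X((0 - 4)*3) + (132 - 1*97))*(367 + 60) = (225 + (132 - 1*97))*(367 + 60) = (225 + (132 - 97))*427 = (225 + 35)*427 = 260*427 = 111020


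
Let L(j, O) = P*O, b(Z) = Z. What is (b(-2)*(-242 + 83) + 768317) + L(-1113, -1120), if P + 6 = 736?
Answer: -48965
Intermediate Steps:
P = 730 (P = -6 + 736 = 730)
L(j, O) = 730*O
(b(-2)*(-242 + 83) + 768317) + L(-1113, -1120) = (-2*(-242 + 83) + 768317) + 730*(-1120) = (-2*(-159) + 768317) - 817600 = (318 + 768317) - 817600 = 768635 - 817600 = -48965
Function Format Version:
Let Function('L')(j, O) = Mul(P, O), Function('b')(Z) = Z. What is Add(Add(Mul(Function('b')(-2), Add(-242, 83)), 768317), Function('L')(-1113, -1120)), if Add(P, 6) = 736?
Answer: -48965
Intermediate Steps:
P = 730 (P = Add(-6, 736) = 730)
Function('L')(j, O) = Mul(730, O)
Add(Add(Mul(Function('b')(-2), Add(-242, 83)), 768317), Function('L')(-1113, -1120)) = Add(Add(Mul(-2, Add(-242, 83)), 768317), Mul(730, -1120)) = Add(Add(Mul(-2, -159), 768317), -817600) = Add(Add(318, 768317), -817600) = Add(768635, -817600) = -48965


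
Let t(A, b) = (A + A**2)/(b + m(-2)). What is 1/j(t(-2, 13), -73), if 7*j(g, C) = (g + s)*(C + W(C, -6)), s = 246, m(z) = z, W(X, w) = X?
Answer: -77/395368 ≈ -0.00019476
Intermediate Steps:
t(A, b) = (A + A**2)/(-2 + b) (t(A, b) = (A + A**2)/(b - 2) = (A + A**2)/(-2 + b))
j(g, C) = 2*C*(246 + g)/7 (j(g, C) = ((g + 246)*(C + C))/7 = ((246 + g)*(2*C))/7 = (2*C*(246 + g))/7 = 2*C*(246 + g)/7)
1/j(t(-2, 13), -73) = 1/((2/7)*(-73)*(246 - 2*(1 - 2)/(-2 + 13))) = 1/((2/7)*(-73)*(246 - 2*(-1)/11)) = 1/((2/7)*(-73)*(246 - 2*1/11*(-1))) = 1/((2/7)*(-73)*(246 + 2/11)) = 1/((2/7)*(-73)*(2708/11)) = 1/(-395368/77) = -77/395368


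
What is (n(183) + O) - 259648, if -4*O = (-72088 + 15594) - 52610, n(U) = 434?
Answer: -231938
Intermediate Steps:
O = 27276 (O = -((-72088 + 15594) - 52610)/4 = -(-56494 - 52610)/4 = -¼*(-109104) = 27276)
(n(183) + O) - 259648 = (434 + 27276) - 259648 = 27710 - 259648 = -231938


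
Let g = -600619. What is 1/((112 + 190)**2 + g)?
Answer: -1/509415 ≈ -1.9630e-6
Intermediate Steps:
1/((112 + 190)**2 + g) = 1/((112 + 190)**2 - 600619) = 1/(302**2 - 600619) = 1/(91204 - 600619) = 1/(-509415) = -1/509415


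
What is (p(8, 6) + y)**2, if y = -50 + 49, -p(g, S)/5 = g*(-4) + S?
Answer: 16641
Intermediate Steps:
p(g, S) = -5*S + 20*g (p(g, S) = -5*(g*(-4) + S) = -5*(-4*g + S) = -5*(S - 4*g) = -5*S + 20*g)
y = -1
(p(8, 6) + y)**2 = ((-5*6 + 20*8) - 1)**2 = ((-30 + 160) - 1)**2 = (130 - 1)**2 = 129**2 = 16641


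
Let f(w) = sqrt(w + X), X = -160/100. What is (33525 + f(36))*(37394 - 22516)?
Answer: 498784950 + 29756*sqrt(215)/5 ≈ 4.9887e+8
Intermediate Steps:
X = -8/5 (X = -160*1/100 = -8/5 ≈ -1.6000)
f(w) = sqrt(-8/5 + w) (f(w) = sqrt(w - 8/5) = sqrt(-8/5 + w))
(33525 + f(36))*(37394 - 22516) = (33525 + sqrt(-40 + 25*36)/5)*(37394 - 22516) = (33525 + sqrt(-40 + 900)/5)*14878 = (33525 + sqrt(860)/5)*14878 = (33525 + (2*sqrt(215))/5)*14878 = (33525 + 2*sqrt(215)/5)*14878 = 498784950 + 29756*sqrt(215)/5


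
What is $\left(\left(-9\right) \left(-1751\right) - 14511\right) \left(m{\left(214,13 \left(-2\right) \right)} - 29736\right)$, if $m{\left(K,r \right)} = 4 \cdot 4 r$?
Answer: $-37629696$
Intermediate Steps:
$m{\left(K,r \right)} = 16 r$
$\left(\left(-9\right) \left(-1751\right) - 14511\right) \left(m{\left(214,13 \left(-2\right) \right)} - 29736\right) = \left(\left(-9\right) \left(-1751\right) - 14511\right) \left(16 \cdot 13 \left(-2\right) - 29736\right) = \left(15759 - 14511\right) \left(16 \left(-26\right) - 29736\right) = 1248 \left(-416 - 29736\right) = 1248 \left(-30152\right) = -37629696$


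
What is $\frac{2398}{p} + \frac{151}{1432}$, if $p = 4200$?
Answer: $\frac{508517}{751800} \approx 0.6764$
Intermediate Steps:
$\frac{2398}{p} + \frac{151}{1432} = \frac{2398}{4200} + \frac{151}{1432} = 2398 \cdot \frac{1}{4200} + 151 \cdot \frac{1}{1432} = \frac{1199}{2100} + \frac{151}{1432} = \frac{508517}{751800}$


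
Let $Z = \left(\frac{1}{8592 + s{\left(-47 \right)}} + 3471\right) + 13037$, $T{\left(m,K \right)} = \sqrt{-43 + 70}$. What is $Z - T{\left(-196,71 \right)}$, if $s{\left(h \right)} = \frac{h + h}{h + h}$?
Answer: $\frac{141853245}{8593} - 3 \sqrt{3} \approx 16503.0$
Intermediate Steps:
$s{\left(h \right)} = 1$ ($s{\left(h \right)} = \frac{2 h}{2 h} = 2 h \frac{1}{2 h} = 1$)
$T{\left(m,K \right)} = 3 \sqrt{3}$ ($T{\left(m,K \right)} = \sqrt{27} = 3 \sqrt{3}$)
$Z = \frac{141853245}{8593}$ ($Z = \left(\frac{1}{8592 + 1} + 3471\right) + 13037 = \left(\frac{1}{8593} + 3471\right) + 13037 = \frac{29826304}{8593} + 13037 = \frac{141853245}{8593} \approx 16508.0$)
$Z - T{\left(-196,71 \right)} = \frac{141853245}{8593} - 3 \sqrt{3}$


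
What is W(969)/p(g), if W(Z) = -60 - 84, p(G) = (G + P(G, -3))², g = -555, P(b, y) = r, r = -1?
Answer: -9/19321 ≈ -0.00046581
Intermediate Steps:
P(b, y) = -1
p(G) = (-1 + G)² (p(G) = (G - 1)² = (-1 + G)²)
W(Z) = -144
W(969)/p(g) = -144/(-1 - 555)² = -144/((-556)²) = -144/309136 = -144*1/309136 = -9/19321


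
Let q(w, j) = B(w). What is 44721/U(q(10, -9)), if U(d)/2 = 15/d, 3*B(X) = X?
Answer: 4969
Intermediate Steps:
B(X) = X/3
q(w, j) = w/3
U(d) = 30/d (U(d) = 2*(15/d) = 30/d)
44721/U(q(10, -9)) = 44721/((30/(((⅓)*10)))) = 44721/((30/(10/3))) = 44721/((30*(3/10))) = 44721/9 = 44721*(⅑) = 4969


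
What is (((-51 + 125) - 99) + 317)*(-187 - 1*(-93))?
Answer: -27448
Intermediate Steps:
(((-51 + 125) - 99) + 317)*(-187 - 1*(-93)) = ((74 - 99) + 317)*(-187 + 93) = (-25 + 317)*(-94) = 292*(-94) = -27448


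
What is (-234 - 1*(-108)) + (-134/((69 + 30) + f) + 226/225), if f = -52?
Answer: -1351978/10575 ≈ -127.85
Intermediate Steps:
(-234 - 1*(-108)) + (-134/((69 + 30) + f) + 226/225) = (-234 - 1*(-108)) + (-134/((69 + 30) - 52) + 226/225) = (-234 + 108) + (-134/(99 - 52) + 226*(1/225)) = -126 + (-134/47 + 226/225) = -126 - 19528/10575 = -1351978/10575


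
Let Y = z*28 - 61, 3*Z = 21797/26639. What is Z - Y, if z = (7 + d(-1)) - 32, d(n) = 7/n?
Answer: 76502366/79917 ≈ 957.27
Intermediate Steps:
z = -32 (z = (7 + 7/(-1)) - 32 = (7 + 7*(-1)) - 32 = (7 - 7) - 32 = 0 - 32 = -32)
Z = 21797/79917 (Z = (21797/26639)/3 = (21797*(1/26639))/3 = (1/3)*(21797/26639) = 21797/79917 ≈ 0.27275)
Y = -957 (Y = -32*28 - 61 = -896 - 61 = -957)
Z - Y = 21797/79917 - 1*(-957) = 21797/79917 + 957 = 76502366/79917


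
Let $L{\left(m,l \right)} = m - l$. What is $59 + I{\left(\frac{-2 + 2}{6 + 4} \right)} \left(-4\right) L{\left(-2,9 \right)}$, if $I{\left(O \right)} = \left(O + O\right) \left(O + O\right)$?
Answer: $59$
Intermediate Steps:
$I{\left(O \right)} = 4 O^{2}$ ($I{\left(O \right)} = 2 O 2 O = 4 O^{2}$)
$59 + I{\left(\frac{-2 + 2}{6 + 4} \right)} \left(-4\right) L{\left(-2,9 \right)} = 59 + 4 \left(\frac{-2 + 2}{6 + 4}\right)^{2} \left(-4\right) \left(-2 - 9\right) = 59 + 4 \left(\frac{0}{10}\right)^{2} \left(-4\right) \left(-2 - 9\right) = 59 + 4 \left(0 \cdot \frac{1}{10}\right)^{2} \left(-4\right) \left(-11\right) = 59 + 4 \cdot 0^{2} \left(-4\right) \left(-11\right) = 59 + 4 \cdot 0 \left(-4\right) \left(-11\right) = 59 + 0 \left(-4\right) \left(-11\right) = 59 + 0 \left(-11\right) = 59 + 0 = 59$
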